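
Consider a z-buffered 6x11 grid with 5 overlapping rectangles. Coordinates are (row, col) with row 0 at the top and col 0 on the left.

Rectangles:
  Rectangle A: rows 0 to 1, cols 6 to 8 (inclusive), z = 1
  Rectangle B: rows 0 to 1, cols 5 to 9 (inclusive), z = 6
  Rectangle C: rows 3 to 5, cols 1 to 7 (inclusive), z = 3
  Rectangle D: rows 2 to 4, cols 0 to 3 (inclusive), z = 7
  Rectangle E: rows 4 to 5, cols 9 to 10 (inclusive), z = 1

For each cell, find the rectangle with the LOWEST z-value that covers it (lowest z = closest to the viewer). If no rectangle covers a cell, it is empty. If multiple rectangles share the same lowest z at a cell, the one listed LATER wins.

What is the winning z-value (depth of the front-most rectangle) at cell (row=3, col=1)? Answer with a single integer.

Answer: 3

Derivation:
Check cell (3,1):
  A: rows 0-1 cols 6-8 -> outside (row miss)
  B: rows 0-1 cols 5-9 -> outside (row miss)
  C: rows 3-5 cols 1-7 z=3 -> covers; best now C (z=3)
  D: rows 2-4 cols 0-3 z=7 -> covers; best now C (z=3)
  E: rows 4-5 cols 9-10 -> outside (row miss)
Winner: C at z=3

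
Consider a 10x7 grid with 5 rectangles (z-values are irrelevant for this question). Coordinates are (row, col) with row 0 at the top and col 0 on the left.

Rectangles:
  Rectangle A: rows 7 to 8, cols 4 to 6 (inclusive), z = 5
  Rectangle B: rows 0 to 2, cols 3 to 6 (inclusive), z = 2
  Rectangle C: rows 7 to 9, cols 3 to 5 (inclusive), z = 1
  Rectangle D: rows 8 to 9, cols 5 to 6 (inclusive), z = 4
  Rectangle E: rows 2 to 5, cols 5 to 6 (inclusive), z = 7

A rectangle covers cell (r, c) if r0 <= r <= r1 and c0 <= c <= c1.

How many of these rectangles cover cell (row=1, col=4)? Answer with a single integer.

Answer: 1

Derivation:
Check cell (1,4):
  A: rows 7-8 cols 4-6 -> outside (row miss)
  B: rows 0-2 cols 3-6 -> covers
  C: rows 7-9 cols 3-5 -> outside (row miss)
  D: rows 8-9 cols 5-6 -> outside (row miss)
  E: rows 2-5 cols 5-6 -> outside (row miss)
Count covering = 1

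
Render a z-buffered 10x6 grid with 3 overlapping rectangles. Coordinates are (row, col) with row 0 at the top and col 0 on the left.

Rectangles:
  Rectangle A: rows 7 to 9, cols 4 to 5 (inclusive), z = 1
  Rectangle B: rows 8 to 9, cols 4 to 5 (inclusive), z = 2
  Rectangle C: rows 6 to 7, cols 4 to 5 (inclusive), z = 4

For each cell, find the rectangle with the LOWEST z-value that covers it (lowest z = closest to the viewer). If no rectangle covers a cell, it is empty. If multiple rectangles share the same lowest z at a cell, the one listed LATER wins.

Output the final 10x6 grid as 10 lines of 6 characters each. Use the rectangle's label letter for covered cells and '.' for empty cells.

......
......
......
......
......
......
....CC
....AA
....AA
....AA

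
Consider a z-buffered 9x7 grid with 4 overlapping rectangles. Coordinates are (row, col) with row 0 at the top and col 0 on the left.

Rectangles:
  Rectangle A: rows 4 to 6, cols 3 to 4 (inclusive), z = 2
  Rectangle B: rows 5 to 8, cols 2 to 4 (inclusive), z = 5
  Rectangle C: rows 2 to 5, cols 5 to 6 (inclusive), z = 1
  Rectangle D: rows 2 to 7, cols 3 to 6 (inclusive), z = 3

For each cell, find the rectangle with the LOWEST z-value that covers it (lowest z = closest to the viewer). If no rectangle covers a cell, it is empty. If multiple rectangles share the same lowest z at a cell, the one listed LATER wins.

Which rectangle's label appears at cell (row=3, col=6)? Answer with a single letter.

Check cell (3,6):
  A: rows 4-6 cols 3-4 -> outside (row miss)
  B: rows 5-8 cols 2-4 -> outside (row miss)
  C: rows 2-5 cols 5-6 z=1 -> covers; best now C (z=1)
  D: rows 2-7 cols 3-6 z=3 -> covers; best now C (z=1)
Winner: C at z=1

Answer: C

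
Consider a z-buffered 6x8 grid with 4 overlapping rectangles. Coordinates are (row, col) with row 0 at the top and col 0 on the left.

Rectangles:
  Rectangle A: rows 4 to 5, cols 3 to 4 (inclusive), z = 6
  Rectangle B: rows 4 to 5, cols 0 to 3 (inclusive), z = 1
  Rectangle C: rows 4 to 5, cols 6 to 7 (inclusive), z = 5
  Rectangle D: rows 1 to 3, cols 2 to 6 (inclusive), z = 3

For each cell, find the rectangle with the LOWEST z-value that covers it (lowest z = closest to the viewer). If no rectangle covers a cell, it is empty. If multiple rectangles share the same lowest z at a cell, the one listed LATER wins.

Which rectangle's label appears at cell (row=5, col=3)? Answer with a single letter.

Check cell (5,3):
  A: rows 4-5 cols 3-4 z=6 -> covers; best now A (z=6)
  B: rows 4-5 cols 0-3 z=1 -> covers; best now B (z=1)
  C: rows 4-5 cols 6-7 -> outside (col miss)
  D: rows 1-3 cols 2-6 -> outside (row miss)
Winner: B at z=1

Answer: B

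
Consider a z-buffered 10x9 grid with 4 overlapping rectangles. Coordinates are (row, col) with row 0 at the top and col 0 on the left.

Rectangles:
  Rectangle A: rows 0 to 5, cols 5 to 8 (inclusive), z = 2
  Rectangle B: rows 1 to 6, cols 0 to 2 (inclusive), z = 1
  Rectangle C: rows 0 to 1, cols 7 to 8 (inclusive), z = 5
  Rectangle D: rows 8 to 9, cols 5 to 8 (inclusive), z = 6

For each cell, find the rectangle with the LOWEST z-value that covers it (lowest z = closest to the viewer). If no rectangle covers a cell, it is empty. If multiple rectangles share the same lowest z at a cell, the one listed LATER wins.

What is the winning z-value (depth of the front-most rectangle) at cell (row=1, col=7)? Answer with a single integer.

Answer: 2

Derivation:
Check cell (1,7):
  A: rows 0-5 cols 5-8 z=2 -> covers; best now A (z=2)
  B: rows 1-6 cols 0-2 -> outside (col miss)
  C: rows 0-1 cols 7-8 z=5 -> covers; best now A (z=2)
  D: rows 8-9 cols 5-8 -> outside (row miss)
Winner: A at z=2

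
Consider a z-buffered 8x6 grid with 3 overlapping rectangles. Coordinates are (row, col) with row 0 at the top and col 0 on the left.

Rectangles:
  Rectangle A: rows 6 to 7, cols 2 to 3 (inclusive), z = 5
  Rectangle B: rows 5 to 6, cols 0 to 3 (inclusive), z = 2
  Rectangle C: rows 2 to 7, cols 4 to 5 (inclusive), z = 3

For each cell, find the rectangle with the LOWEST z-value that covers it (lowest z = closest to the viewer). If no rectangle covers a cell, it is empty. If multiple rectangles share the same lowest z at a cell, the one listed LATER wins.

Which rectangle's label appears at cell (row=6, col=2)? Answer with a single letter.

Answer: B

Derivation:
Check cell (6,2):
  A: rows 6-7 cols 2-3 z=5 -> covers; best now A (z=5)
  B: rows 5-6 cols 0-3 z=2 -> covers; best now B (z=2)
  C: rows 2-7 cols 4-5 -> outside (col miss)
Winner: B at z=2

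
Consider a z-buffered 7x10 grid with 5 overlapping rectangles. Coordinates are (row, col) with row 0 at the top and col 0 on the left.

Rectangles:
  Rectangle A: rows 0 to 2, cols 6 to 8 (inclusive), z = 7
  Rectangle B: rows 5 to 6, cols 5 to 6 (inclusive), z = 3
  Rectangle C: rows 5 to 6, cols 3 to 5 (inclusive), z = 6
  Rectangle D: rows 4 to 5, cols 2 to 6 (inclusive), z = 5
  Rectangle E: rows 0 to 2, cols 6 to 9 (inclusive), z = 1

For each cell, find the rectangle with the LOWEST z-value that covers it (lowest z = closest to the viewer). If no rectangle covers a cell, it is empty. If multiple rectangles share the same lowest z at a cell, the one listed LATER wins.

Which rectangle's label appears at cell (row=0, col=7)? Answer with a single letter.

Answer: E

Derivation:
Check cell (0,7):
  A: rows 0-2 cols 6-8 z=7 -> covers; best now A (z=7)
  B: rows 5-6 cols 5-6 -> outside (row miss)
  C: rows 5-6 cols 3-5 -> outside (row miss)
  D: rows 4-5 cols 2-6 -> outside (row miss)
  E: rows 0-2 cols 6-9 z=1 -> covers; best now E (z=1)
Winner: E at z=1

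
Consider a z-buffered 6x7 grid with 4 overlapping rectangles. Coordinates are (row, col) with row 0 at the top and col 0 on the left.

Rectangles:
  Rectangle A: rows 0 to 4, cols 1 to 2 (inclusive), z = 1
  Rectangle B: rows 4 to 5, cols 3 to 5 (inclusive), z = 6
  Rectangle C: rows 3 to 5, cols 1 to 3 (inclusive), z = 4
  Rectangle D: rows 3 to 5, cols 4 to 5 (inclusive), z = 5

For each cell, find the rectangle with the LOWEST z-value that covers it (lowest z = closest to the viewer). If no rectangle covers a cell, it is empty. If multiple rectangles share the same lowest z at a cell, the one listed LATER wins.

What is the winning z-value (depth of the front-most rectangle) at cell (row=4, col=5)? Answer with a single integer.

Check cell (4,5):
  A: rows 0-4 cols 1-2 -> outside (col miss)
  B: rows 4-5 cols 3-5 z=6 -> covers; best now B (z=6)
  C: rows 3-5 cols 1-3 -> outside (col miss)
  D: rows 3-5 cols 4-5 z=5 -> covers; best now D (z=5)
Winner: D at z=5

Answer: 5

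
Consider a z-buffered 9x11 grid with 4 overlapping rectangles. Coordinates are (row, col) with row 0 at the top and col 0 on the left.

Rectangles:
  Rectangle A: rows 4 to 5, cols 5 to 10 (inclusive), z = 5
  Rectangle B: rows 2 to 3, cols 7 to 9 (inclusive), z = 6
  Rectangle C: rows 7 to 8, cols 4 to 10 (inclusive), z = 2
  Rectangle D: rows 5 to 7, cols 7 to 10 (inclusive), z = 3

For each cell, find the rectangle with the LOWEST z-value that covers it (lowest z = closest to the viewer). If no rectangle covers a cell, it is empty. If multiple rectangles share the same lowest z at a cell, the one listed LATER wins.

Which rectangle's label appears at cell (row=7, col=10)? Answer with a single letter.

Answer: C

Derivation:
Check cell (7,10):
  A: rows 4-5 cols 5-10 -> outside (row miss)
  B: rows 2-3 cols 7-9 -> outside (row miss)
  C: rows 7-8 cols 4-10 z=2 -> covers; best now C (z=2)
  D: rows 5-7 cols 7-10 z=3 -> covers; best now C (z=2)
Winner: C at z=2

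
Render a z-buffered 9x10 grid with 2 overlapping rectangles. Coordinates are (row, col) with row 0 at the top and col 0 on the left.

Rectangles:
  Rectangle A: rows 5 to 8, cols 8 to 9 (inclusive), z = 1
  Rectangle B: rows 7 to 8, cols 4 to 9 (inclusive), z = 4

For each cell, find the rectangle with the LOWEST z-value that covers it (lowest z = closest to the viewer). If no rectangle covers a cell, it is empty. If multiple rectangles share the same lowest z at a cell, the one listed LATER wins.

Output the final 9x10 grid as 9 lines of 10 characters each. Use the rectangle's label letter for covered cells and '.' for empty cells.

..........
..........
..........
..........
..........
........AA
........AA
....BBBBAA
....BBBBAA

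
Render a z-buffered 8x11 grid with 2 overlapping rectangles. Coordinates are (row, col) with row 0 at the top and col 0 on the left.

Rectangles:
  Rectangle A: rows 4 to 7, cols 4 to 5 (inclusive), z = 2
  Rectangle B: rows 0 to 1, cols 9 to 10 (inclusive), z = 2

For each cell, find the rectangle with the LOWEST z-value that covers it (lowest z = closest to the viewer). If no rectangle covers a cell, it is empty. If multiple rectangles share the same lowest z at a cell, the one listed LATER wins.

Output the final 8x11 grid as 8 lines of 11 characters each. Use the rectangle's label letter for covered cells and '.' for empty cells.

.........BB
.........BB
...........
...........
....AA.....
....AA.....
....AA.....
....AA.....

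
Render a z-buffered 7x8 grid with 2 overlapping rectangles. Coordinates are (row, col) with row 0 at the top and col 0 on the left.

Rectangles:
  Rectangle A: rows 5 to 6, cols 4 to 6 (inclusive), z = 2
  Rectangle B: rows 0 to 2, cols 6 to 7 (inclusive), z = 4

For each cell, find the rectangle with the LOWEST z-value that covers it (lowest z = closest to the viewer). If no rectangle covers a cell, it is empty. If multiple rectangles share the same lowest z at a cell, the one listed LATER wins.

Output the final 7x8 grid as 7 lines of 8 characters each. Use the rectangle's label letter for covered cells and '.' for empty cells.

......BB
......BB
......BB
........
........
....AAA.
....AAA.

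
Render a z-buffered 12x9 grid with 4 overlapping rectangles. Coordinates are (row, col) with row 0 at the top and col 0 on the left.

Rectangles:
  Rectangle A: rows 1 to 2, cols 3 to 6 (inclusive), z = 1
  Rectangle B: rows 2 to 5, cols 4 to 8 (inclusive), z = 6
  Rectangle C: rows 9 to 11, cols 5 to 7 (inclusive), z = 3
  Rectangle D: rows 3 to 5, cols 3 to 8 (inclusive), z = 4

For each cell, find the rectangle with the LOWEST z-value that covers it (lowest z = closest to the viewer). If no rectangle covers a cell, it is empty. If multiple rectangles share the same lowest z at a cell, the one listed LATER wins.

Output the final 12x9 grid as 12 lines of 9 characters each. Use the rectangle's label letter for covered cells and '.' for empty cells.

.........
...AAAA..
...AAAABB
...DDDDDD
...DDDDDD
...DDDDDD
.........
.........
.........
.....CCC.
.....CCC.
.....CCC.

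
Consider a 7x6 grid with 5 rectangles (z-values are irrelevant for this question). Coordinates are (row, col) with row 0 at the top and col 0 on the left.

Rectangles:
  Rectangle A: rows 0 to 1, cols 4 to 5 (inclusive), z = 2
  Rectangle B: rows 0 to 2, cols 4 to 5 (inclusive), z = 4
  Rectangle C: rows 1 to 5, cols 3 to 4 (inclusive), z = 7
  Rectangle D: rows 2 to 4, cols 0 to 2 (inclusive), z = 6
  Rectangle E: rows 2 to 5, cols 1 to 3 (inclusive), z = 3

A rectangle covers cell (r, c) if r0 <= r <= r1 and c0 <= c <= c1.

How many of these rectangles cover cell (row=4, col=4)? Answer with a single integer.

Check cell (4,4):
  A: rows 0-1 cols 4-5 -> outside (row miss)
  B: rows 0-2 cols 4-5 -> outside (row miss)
  C: rows 1-5 cols 3-4 -> covers
  D: rows 2-4 cols 0-2 -> outside (col miss)
  E: rows 2-5 cols 1-3 -> outside (col miss)
Count covering = 1

Answer: 1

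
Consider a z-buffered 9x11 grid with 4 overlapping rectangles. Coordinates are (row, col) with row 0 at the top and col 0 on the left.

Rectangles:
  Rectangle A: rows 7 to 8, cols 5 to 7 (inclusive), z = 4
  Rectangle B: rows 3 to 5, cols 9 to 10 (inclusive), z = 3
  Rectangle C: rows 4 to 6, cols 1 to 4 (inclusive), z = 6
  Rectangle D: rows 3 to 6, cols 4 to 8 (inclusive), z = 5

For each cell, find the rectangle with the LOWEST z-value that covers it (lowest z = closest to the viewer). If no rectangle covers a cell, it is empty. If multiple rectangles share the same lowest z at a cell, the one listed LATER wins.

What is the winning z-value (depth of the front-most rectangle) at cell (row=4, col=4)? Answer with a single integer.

Check cell (4,4):
  A: rows 7-8 cols 5-7 -> outside (row miss)
  B: rows 3-5 cols 9-10 -> outside (col miss)
  C: rows 4-6 cols 1-4 z=6 -> covers; best now C (z=6)
  D: rows 3-6 cols 4-8 z=5 -> covers; best now D (z=5)
Winner: D at z=5

Answer: 5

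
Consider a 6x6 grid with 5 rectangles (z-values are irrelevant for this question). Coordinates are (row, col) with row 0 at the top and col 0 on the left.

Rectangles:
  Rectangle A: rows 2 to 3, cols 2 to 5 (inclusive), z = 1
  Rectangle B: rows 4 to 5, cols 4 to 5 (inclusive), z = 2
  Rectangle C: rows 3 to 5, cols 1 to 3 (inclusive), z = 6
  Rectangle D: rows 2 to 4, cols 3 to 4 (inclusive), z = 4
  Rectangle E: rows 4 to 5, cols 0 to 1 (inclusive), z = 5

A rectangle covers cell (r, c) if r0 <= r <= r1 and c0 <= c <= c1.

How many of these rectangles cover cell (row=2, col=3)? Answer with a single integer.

Answer: 2

Derivation:
Check cell (2,3):
  A: rows 2-3 cols 2-5 -> covers
  B: rows 4-5 cols 4-5 -> outside (row miss)
  C: rows 3-5 cols 1-3 -> outside (row miss)
  D: rows 2-4 cols 3-4 -> covers
  E: rows 4-5 cols 0-1 -> outside (row miss)
Count covering = 2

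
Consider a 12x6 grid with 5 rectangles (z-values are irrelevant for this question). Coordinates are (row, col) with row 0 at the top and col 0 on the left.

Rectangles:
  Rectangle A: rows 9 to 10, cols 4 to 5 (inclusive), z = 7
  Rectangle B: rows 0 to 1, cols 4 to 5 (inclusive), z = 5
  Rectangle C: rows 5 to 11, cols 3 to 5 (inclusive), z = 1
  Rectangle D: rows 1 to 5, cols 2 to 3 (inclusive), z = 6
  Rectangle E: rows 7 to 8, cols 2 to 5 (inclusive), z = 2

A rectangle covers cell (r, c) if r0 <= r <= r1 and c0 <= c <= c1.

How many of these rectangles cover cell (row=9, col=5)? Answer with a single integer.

Check cell (9,5):
  A: rows 9-10 cols 4-5 -> covers
  B: rows 0-1 cols 4-5 -> outside (row miss)
  C: rows 5-11 cols 3-5 -> covers
  D: rows 1-5 cols 2-3 -> outside (row miss)
  E: rows 7-8 cols 2-5 -> outside (row miss)
Count covering = 2

Answer: 2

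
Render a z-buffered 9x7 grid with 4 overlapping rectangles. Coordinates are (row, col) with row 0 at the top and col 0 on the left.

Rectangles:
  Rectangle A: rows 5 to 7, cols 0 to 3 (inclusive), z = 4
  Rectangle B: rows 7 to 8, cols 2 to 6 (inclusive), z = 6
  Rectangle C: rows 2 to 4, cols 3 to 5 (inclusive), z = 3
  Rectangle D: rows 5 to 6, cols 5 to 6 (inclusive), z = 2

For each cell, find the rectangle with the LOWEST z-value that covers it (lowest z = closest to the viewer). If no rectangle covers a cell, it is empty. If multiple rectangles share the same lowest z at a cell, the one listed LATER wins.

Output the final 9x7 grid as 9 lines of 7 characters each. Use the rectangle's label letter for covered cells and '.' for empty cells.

.......
.......
...CCC.
...CCC.
...CCC.
AAAA.DD
AAAA.DD
AAAABBB
..BBBBB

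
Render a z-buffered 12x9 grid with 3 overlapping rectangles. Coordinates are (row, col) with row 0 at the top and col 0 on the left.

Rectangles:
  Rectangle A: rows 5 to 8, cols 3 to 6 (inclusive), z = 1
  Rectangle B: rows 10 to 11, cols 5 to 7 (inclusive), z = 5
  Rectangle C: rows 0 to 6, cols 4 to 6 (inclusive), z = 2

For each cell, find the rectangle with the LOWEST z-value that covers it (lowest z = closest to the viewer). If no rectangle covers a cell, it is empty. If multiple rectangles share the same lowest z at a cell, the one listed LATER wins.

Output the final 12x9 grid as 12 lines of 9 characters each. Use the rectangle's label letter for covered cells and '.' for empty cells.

....CCC..
....CCC..
....CCC..
....CCC..
....CCC..
...AAAA..
...AAAA..
...AAAA..
...AAAA..
.........
.....BBB.
.....BBB.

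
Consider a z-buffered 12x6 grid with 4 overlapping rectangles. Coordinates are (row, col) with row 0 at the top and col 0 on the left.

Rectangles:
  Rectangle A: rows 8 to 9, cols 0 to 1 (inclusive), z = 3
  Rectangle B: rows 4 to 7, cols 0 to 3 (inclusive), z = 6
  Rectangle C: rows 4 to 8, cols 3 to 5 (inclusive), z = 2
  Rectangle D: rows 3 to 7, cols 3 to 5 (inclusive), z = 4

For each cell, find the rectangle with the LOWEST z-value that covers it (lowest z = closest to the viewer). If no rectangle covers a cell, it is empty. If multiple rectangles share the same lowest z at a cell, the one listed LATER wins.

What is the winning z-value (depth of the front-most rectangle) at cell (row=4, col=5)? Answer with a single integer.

Check cell (4,5):
  A: rows 8-9 cols 0-1 -> outside (row miss)
  B: rows 4-7 cols 0-3 -> outside (col miss)
  C: rows 4-8 cols 3-5 z=2 -> covers; best now C (z=2)
  D: rows 3-7 cols 3-5 z=4 -> covers; best now C (z=2)
Winner: C at z=2

Answer: 2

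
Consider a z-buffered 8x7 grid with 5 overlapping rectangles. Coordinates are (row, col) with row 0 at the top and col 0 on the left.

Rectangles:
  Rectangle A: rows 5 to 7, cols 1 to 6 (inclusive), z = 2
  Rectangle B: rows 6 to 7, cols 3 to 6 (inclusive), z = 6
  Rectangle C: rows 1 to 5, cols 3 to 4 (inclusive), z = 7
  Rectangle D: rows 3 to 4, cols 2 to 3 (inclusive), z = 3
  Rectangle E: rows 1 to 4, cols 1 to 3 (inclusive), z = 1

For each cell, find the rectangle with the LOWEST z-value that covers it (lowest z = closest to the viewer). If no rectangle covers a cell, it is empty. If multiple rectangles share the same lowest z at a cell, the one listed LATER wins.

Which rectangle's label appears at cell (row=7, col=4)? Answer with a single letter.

Check cell (7,4):
  A: rows 5-7 cols 1-6 z=2 -> covers; best now A (z=2)
  B: rows 6-7 cols 3-6 z=6 -> covers; best now A (z=2)
  C: rows 1-5 cols 3-4 -> outside (row miss)
  D: rows 3-4 cols 2-3 -> outside (row miss)
  E: rows 1-4 cols 1-3 -> outside (row miss)
Winner: A at z=2

Answer: A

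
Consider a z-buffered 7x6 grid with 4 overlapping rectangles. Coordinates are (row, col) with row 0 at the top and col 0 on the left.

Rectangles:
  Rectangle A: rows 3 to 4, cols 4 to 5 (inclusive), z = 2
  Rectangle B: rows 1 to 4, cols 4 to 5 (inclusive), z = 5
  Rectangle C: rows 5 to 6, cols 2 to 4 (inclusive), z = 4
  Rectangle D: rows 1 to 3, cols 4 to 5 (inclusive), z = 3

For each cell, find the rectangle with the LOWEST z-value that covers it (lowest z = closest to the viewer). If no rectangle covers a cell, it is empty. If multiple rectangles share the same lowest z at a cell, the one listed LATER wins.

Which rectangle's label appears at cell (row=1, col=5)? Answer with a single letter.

Answer: D

Derivation:
Check cell (1,5):
  A: rows 3-4 cols 4-5 -> outside (row miss)
  B: rows 1-4 cols 4-5 z=5 -> covers; best now B (z=5)
  C: rows 5-6 cols 2-4 -> outside (row miss)
  D: rows 1-3 cols 4-5 z=3 -> covers; best now D (z=3)
Winner: D at z=3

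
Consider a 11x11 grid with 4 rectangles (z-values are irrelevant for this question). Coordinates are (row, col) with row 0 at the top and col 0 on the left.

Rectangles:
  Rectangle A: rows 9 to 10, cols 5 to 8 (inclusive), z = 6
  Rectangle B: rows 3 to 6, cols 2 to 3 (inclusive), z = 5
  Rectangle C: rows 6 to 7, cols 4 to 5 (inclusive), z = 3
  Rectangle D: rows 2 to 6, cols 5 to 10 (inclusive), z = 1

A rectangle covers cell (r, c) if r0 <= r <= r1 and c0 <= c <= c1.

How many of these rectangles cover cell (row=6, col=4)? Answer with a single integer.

Check cell (6,4):
  A: rows 9-10 cols 5-8 -> outside (row miss)
  B: rows 3-6 cols 2-3 -> outside (col miss)
  C: rows 6-7 cols 4-5 -> covers
  D: rows 2-6 cols 5-10 -> outside (col miss)
Count covering = 1

Answer: 1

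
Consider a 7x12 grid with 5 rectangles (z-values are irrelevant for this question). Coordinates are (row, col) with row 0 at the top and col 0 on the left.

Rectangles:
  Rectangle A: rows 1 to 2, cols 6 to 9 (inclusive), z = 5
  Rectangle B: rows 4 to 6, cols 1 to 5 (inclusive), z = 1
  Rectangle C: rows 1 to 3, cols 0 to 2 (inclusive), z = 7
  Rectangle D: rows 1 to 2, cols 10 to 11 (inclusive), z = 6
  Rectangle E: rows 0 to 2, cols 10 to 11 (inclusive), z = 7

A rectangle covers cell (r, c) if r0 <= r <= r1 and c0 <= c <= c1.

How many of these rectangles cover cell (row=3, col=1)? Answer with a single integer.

Check cell (3,1):
  A: rows 1-2 cols 6-9 -> outside (row miss)
  B: rows 4-6 cols 1-5 -> outside (row miss)
  C: rows 1-3 cols 0-2 -> covers
  D: rows 1-2 cols 10-11 -> outside (row miss)
  E: rows 0-2 cols 10-11 -> outside (row miss)
Count covering = 1

Answer: 1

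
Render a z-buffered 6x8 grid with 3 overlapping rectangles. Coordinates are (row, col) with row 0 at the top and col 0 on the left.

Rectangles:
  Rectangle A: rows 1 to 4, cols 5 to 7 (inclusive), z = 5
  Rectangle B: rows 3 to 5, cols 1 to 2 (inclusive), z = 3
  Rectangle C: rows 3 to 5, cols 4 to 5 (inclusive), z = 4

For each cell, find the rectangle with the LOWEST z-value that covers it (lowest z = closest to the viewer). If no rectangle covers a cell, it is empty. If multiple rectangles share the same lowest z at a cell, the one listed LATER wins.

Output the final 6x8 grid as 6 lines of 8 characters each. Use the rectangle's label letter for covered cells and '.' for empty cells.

........
.....AAA
.....AAA
.BB.CCAA
.BB.CCAA
.BB.CC..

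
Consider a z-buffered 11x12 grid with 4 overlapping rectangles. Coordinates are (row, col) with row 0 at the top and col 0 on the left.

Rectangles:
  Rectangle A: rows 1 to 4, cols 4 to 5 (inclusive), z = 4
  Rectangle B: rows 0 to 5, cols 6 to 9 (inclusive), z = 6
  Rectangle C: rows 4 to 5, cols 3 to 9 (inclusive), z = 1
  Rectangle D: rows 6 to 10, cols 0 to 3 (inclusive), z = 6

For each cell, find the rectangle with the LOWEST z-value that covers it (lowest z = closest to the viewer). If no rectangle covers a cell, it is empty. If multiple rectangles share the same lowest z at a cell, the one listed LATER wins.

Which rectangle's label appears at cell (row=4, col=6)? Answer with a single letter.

Answer: C

Derivation:
Check cell (4,6):
  A: rows 1-4 cols 4-5 -> outside (col miss)
  B: rows 0-5 cols 6-9 z=6 -> covers; best now B (z=6)
  C: rows 4-5 cols 3-9 z=1 -> covers; best now C (z=1)
  D: rows 6-10 cols 0-3 -> outside (row miss)
Winner: C at z=1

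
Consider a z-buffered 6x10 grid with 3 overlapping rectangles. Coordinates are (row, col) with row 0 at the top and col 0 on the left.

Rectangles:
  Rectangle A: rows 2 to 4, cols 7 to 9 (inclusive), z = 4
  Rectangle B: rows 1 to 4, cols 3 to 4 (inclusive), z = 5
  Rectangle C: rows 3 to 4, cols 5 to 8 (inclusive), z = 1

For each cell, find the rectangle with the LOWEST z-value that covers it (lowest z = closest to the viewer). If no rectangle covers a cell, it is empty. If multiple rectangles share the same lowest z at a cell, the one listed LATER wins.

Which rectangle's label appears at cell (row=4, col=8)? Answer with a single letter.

Answer: C

Derivation:
Check cell (4,8):
  A: rows 2-4 cols 7-9 z=4 -> covers; best now A (z=4)
  B: rows 1-4 cols 3-4 -> outside (col miss)
  C: rows 3-4 cols 5-8 z=1 -> covers; best now C (z=1)
Winner: C at z=1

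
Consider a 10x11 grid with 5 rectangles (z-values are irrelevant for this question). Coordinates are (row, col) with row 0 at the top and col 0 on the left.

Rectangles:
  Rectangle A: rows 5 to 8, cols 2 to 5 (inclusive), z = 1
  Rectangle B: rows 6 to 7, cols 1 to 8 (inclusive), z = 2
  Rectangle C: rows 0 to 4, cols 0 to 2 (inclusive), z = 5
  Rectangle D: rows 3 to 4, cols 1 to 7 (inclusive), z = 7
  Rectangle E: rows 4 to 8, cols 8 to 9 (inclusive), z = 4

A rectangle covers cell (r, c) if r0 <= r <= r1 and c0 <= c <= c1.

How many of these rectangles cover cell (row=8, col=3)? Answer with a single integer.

Check cell (8,3):
  A: rows 5-8 cols 2-5 -> covers
  B: rows 6-7 cols 1-8 -> outside (row miss)
  C: rows 0-4 cols 0-2 -> outside (row miss)
  D: rows 3-4 cols 1-7 -> outside (row miss)
  E: rows 4-8 cols 8-9 -> outside (col miss)
Count covering = 1

Answer: 1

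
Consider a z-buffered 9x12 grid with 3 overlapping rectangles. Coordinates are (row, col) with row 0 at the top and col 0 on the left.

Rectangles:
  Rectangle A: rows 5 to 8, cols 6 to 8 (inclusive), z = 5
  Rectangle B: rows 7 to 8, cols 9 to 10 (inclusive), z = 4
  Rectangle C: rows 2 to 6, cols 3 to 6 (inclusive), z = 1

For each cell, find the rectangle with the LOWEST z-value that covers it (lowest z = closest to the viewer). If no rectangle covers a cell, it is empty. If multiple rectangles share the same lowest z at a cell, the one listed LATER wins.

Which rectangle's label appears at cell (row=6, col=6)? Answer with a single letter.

Check cell (6,6):
  A: rows 5-8 cols 6-8 z=5 -> covers; best now A (z=5)
  B: rows 7-8 cols 9-10 -> outside (row miss)
  C: rows 2-6 cols 3-6 z=1 -> covers; best now C (z=1)
Winner: C at z=1

Answer: C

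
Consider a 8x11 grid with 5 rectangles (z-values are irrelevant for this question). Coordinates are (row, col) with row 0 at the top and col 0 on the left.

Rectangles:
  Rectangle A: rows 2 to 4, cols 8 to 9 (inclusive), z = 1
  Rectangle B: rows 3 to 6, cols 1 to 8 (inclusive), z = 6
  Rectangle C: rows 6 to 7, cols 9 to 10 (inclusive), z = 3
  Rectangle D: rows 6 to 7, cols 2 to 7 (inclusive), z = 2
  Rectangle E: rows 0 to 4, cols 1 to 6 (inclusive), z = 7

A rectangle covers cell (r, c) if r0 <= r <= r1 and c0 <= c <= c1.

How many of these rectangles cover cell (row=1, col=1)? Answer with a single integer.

Check cell (1,1):
  A: rows 2-4 cols 8-9 -> outside (row miss)
  B: rows 3-6 cols 1-8 -> outside (row miss)
  C: rows 6-7 cols 9-10 -> outside (row miss)
  D: rows 6-7 cols 2-7 -> outside (row miss)
  E: rows 0-4 cols 1-6 -> covers
Count covering = 1

Answer: 1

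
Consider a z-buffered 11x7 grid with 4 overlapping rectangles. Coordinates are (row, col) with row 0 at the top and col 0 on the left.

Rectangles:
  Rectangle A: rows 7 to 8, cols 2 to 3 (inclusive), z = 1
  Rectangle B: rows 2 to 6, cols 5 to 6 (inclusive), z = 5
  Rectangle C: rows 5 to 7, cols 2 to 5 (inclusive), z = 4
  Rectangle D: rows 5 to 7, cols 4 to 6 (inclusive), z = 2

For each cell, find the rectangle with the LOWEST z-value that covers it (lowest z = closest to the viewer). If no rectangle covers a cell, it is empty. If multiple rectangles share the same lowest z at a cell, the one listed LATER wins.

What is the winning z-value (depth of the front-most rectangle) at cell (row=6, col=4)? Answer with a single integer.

Answer: 2

Derivation:
Check cell (6,4):
  A: rows 7-8 cols 2-3 -> outside (row miss)
  B: rows 2-6 cols 5-6 -> outside (col miss)
  C: rows 5-7 cols 2-5 z=4 -> covers; best now C (z=4)
  D: rows 5-7 cols 4-6 z=2 -> covers; best now D (z=2)
Winner: D at z=2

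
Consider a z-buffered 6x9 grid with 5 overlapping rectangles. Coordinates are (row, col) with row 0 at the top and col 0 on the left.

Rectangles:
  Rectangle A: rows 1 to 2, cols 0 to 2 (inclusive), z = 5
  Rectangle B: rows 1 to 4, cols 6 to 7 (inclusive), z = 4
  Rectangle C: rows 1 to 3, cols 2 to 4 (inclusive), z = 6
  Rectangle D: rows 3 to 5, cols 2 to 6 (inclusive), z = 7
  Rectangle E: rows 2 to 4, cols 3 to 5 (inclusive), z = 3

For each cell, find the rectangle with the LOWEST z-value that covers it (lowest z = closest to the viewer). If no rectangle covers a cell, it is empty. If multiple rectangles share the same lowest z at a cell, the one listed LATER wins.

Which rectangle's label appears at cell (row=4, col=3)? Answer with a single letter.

Check cell (4,3):
  A: rows 1-2 cols 0-2 -> outside (row miss)
  B: rows 1-4 cols 6-7 -> outside (col miss)
  C: rows 1-3 cols 2-4 -> outside (row miss)
  D: rows 3-5 cols 2-6 z=7 -> covers; best now D (z=7)
  E: rows 2-4 cols 3-5 z=3 -> covers; best now E (z=3)
Winner: E at z=3

Answer: E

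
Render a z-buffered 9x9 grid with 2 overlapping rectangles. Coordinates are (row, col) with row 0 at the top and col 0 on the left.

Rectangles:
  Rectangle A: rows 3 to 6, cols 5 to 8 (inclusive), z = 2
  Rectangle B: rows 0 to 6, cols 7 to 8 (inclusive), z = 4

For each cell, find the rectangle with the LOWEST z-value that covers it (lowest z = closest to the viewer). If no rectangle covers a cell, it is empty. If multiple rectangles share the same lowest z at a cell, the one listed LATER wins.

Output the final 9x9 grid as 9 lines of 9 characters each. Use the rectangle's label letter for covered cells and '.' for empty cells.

.......BB
.......BB
.......BB
.....AAAA
.....AAAA
.....AAAA
.....AAAA
.........
.........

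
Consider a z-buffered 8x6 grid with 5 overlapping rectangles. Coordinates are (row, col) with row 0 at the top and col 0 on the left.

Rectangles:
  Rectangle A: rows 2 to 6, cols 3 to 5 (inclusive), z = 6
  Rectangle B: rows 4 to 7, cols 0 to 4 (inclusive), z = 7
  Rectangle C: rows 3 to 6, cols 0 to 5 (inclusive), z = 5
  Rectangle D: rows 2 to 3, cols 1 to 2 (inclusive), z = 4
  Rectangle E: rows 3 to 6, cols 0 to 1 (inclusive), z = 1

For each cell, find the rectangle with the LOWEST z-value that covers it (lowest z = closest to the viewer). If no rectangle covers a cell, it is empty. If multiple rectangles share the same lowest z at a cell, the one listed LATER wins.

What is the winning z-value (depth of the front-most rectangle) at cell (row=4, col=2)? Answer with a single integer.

Check cell (4,2):
  A: rows 2-6 cols 3-5 -> outside (col miss)
  B: rows 4-7 cols 0-4 z=7 -> covers; best now B (z=7)
  C: rows 3-6 cols 0-5 z=5 -> covers; best now C (z=5)
  D: rows 2-3 cols 1-2 -> outside (row miss)
  E: rows 3-6 cols 0-1 -> outside (col miss)
Winner: C at z=5

Answer: 5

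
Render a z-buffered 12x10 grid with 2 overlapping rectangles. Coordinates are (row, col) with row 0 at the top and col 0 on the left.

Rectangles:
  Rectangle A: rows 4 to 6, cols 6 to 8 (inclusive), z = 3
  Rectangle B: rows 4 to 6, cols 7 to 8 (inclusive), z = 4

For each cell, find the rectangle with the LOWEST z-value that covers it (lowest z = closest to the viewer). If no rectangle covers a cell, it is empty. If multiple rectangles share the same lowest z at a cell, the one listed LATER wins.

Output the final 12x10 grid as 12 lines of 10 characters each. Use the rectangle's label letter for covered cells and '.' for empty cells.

..........
..........
..........
..........
......AAA.
......AAA.
......AAA.
..........
..........
..........
..........
..........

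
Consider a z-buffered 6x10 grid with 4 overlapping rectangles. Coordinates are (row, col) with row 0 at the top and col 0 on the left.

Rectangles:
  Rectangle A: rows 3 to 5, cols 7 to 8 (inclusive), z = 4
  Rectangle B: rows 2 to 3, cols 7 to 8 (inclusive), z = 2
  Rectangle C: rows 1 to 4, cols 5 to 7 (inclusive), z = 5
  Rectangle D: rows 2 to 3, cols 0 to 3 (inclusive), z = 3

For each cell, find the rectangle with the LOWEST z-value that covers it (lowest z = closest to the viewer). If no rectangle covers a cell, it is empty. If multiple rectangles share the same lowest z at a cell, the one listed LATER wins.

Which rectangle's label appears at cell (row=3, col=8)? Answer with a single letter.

Answer: B

Derivation:
Check cell (3,8):
  A: rows 3-5 cols 7-8 z=4 -> covers; best now A (z=4)
  B: rows 2-3 cols 7-8 z=2 -> covers; best now B (z=2)
  C: rows 1-4 cols 5-7 -> outside (col miss)
  D: rows 2-3 cols 0-3 -> outside (col miss)
Winner: B at z=2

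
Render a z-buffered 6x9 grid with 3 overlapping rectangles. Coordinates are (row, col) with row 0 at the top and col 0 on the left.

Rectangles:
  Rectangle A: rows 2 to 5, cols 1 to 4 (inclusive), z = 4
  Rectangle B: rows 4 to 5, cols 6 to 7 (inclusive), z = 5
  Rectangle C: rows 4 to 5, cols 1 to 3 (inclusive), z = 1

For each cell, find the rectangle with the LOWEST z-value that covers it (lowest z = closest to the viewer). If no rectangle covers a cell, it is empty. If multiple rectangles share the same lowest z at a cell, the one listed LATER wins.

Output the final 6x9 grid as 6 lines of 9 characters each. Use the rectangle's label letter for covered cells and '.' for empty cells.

.........
.........
.AAAA....
.AAAA....
.CCCA.BB.
.CCCA.BB.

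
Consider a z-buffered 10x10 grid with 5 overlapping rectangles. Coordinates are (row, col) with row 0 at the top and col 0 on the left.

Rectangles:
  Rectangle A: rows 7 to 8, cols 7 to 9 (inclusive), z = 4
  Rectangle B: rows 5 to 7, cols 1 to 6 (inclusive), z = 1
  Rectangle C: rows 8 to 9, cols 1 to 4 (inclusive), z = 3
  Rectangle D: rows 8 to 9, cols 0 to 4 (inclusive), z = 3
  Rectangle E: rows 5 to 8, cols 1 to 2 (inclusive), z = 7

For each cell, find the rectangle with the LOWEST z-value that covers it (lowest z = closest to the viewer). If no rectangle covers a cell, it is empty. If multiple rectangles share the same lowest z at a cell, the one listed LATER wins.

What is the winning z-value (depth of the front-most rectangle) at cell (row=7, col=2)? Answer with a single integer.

Check cell (7,2):
  A: rows 7-8 cols 7-9 -> outside (col miss)
  B: rows 5-7 cols 1-6 z=1 -> covers; best now B (z=1)
  C: rows 8-9 cols 1-4 -> outside (row miss)
  D: rows 8-9 cols 0-4 -> outside (row miss)
  E: rows 5-8 cols 1-2 z=7 -> covers; best now B (z=1)
Winner: B at z=1

Answer: 1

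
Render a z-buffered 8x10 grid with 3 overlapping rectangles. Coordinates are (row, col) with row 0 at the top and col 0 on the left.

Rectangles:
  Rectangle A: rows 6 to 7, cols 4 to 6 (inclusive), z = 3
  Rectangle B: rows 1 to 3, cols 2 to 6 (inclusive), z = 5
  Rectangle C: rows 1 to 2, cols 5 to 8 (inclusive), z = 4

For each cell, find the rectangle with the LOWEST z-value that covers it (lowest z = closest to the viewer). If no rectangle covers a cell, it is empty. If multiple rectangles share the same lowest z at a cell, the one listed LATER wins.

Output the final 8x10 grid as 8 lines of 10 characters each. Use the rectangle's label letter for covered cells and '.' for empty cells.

..........
..BBBCCCC.
..BBBCCCC.
..BBBBB...
..........
..........
....AAA...
....AAA...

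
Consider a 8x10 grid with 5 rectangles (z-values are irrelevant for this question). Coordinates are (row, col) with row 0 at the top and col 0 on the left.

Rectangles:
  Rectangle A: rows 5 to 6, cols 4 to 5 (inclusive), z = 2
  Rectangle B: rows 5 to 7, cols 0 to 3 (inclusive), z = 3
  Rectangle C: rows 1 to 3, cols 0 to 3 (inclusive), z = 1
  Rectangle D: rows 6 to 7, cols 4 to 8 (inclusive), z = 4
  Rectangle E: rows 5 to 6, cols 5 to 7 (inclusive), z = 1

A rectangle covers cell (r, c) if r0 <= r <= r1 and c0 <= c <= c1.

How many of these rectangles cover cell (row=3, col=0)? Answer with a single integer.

Check cell (3,0):
  A: rows 5-6 cols 4-5 -> outside (row miss)
  B: rows 5-7 cols 0-3 -> outside (row miss)
  C: rows 1-3 cols 0-3 -> covers
  D: rows 6-7 cols 4-8 -> outside (row miss)
  E: rows 5-6 cols 5-7 -> outside (row miss)
Count covering = 1

Answer: 1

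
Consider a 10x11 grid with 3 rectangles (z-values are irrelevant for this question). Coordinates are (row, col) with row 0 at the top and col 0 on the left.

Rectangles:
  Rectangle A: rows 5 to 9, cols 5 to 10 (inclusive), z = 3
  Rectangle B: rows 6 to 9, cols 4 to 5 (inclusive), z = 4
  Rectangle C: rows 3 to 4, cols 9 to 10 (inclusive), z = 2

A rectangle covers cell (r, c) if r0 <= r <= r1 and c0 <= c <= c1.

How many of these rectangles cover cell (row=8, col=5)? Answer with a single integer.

Answer: 2

Derivation:
Check cell (8,5):
  A: rows 5-9 cols 5-10 -> covers
  B: rows 6-9 cols 4-5 -> covers
  C: rows 3-4 cols 9-10 -> outside (row miss)
Count covering = 2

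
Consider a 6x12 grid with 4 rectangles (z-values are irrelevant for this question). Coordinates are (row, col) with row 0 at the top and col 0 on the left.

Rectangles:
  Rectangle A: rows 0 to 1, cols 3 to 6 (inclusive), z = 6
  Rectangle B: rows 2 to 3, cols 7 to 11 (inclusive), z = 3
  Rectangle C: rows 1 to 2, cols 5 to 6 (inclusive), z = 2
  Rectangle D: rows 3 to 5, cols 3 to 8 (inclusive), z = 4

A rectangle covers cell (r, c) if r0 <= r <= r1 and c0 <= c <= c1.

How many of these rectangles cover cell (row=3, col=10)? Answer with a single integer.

Check cell (3,10):
  A: rows 0-1 cols 3-6 -> outside (row miss)
  B: rows 2-3 cols 7-11 -> covers
  C: rows 1-2 cols 5-6 -> outside (row miss)
  D: rows 3-5 cols 3-8 -> outside (col miss)
Count covering = 1

Answer: 1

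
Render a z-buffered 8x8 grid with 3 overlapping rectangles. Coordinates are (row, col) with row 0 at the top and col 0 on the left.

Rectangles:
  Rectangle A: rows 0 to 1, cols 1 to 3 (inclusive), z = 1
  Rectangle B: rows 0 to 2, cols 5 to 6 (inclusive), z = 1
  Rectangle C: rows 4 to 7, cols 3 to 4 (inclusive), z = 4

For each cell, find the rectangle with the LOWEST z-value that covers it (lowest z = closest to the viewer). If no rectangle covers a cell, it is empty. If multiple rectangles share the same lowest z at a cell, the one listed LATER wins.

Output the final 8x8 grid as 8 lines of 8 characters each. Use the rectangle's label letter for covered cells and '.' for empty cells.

.AAA.BB.
.AAA.BB.
.....BB.
........
...CC...
...CC...
...CC...
...CC...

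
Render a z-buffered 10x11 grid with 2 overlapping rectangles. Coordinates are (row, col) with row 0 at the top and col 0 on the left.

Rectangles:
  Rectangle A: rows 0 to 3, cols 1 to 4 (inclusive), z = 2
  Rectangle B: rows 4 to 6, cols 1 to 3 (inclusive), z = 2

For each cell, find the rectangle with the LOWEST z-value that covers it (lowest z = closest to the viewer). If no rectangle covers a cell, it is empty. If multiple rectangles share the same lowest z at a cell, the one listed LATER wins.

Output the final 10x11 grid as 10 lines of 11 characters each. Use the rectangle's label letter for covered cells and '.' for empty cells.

.AAAA......
.AAAA......
.AAAA......
.AAAA......
.BBB.......
.BBB.......
.BBB.......
...........
...........
...........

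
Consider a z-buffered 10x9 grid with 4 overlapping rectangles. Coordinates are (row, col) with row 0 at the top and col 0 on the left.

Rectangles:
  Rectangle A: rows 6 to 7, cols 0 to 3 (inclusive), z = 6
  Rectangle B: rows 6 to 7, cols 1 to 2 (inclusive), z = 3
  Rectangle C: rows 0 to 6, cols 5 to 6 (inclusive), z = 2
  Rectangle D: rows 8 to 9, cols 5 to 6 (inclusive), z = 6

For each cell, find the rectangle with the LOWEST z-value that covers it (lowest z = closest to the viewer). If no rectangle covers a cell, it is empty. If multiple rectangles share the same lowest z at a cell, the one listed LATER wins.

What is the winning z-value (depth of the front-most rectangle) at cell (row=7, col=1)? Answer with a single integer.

Check cell (7,1):
  A: rows 6-7 cols 0-3 z=6 -> covers; best now A (z=6)
  B: rows 6-7 cols 1-2 z=3 -> covers; best now B (z=3)
  C: rows 0-6 cols 5-6 -> outside (row miss)
  D: rows 8-9 cols 5-6 -> outside (row miss)
Winner: B at z=3

Answer: 3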